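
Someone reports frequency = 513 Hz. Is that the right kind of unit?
Yes

frequency has SI base units: 1 / s
Hz reduces to the same SI base units, so it is a valid unit for frequency.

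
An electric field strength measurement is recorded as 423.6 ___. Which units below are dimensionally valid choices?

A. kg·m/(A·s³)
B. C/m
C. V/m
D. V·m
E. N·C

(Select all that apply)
A, C

electric field strength has SI base units: kg * m / (A * s^3)

Checking each option against kg * m / (A * s^3):
  A. kg·m/(A·s³): ✓ matches
  B. C/m: ✗ does not match
  C. V/m: ✓ matches
  D. V·m: ✗ does not match
  E. N·C: ✗ does not match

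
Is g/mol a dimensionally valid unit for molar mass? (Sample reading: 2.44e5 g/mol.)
Yes

molar mass has SI base units: kg / mol
g/mol reduces to the same SI base units, so it is a valid unit for molar mass.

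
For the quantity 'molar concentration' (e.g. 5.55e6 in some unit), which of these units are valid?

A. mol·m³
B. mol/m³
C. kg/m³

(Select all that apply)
B

molar concentration has SI base units: mol / m^3

Checking each option against mol / m^3:
  A. mol·m³: ✗ does not match
  B. mol/m³: ✓ matches
  C. kg/m³: ✗ does not match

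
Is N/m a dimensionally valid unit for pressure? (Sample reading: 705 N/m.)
No

pressure has SI base units: kg / (m * s^2)
N/m does NOT reduce to kg / (m * s^2); a valid unit for pressure would be e.g. Pa.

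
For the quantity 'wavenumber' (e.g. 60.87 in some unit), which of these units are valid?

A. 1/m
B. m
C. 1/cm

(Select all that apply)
A, C

wavenumber has SI base units: 1 / m

Checking each option against 1 / m:
  A. 1/m: ✓ matches
  B. m: ✗ does not match
  C. 1/cm: ✓ matches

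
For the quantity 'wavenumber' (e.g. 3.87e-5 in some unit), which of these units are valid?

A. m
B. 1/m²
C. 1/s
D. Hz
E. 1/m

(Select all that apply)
E

wavenumber has SI base units: 1 / m

Checking each option against 1 / m:
  A. m: ✗ does not match
  B. 1/m²: ✗ does not match
  C. 1/s: ✗ does not match
  D. Hz: ✗ does not match
  E. 1/m: ✓ matches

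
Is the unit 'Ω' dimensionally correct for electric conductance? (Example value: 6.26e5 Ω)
No

electric conductance has SI base units: A^2 * s^3 / (kg * m^2)
Ω does NOT reduce to A^2 * s^3 / (kg * m^2); a valid unit for electric conductance would be e.g. S.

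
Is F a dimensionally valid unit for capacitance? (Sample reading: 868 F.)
Yes

capacitance has SI base units: A^2 * s^4 / (kg * m^2)
F reduces to the same SI base units, so it is a valid unit for capacitance.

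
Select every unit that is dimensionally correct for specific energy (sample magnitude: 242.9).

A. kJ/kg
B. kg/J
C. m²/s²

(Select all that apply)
A, C

specific energy has SI base units: m^2 / s^2

Checking each option against m^2 / s^2:
  A. kJ/kg: ✓ matches
  B. kg/J: ✗ does not match
  C. m²/s²: ✓ matches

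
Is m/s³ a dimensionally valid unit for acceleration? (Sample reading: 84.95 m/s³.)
No

acceleration has SI base units: m / s^2
m/s³ does NOT reduce to m / s^2; a valid unit for acceleration would be e.g. m/s².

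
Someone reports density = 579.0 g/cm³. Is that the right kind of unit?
Yes

density has SI base units: kg / m^3
g/cm³ reduces to the same SI base units, so it is a valid unit for density.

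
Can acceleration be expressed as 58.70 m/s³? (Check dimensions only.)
No

acceleration has SI base units: m / s^2
m/s³ does NOT reduce to m / s^2; a valid unit for acceleration would be e.g. m/s².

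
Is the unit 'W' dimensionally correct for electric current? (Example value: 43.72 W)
No

electric current has SI base units: A
W does NOT reduce to A; a valid unit for electric current would be e.g. A.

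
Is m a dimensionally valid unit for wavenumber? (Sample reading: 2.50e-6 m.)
No

wavenumber has SI base units: 1 / m
m does NOT reduce to 1 / m; a valid unit for wavenumber would be e.g. 1/m.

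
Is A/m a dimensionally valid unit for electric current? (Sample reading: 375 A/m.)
No

electric current has SI base units: A
A/m does NOT reduce to A; a valid unit for electric current would be e.g. A.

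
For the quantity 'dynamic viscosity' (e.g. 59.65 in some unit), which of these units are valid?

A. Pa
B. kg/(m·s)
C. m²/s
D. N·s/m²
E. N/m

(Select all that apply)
B, D

dynamic viscosity has SI base units: kg / (m * s)

Checking each option against kg / (m * s):
  A. Pa: ✗ does not match
  B. kg/(m·s): ✓ matches
  C. m²/s: ✗ does not match
  D. N·s/m²: ✓ matches
  E. N/m: ✗ does not match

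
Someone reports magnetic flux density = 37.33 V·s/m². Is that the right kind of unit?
Yes

magnetic flux density has SI base units: kg / (A * s^2)
V·s/m² reduces to the same SI base units, so it is a valid unit for magnetic flux density.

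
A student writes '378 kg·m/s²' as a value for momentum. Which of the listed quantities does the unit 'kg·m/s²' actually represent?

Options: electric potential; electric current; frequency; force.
force

momentum should have units dimensionally equivalent to kg * m / s (e.g. kg·m/s).
The given unit 'kg·m/s²' reduces to kg * m / s^2. Of the listed options, that is the dimensionality of force.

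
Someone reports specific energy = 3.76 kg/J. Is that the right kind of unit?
No

specific energy has SI base units: m^2 / s^2
kg/J does NOT reduce to m^2 / s^2; a valid unit for specific energy would be e.g. J/kg.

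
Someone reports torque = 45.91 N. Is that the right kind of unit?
No

torque has SI base units: kg * m^2 / s^2
N does NOT reduce to kg * m^2 / s^2; a valid unit for torque would be e.g. N·m.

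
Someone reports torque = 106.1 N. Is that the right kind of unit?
No

torque has SI base units: kg * m^2 / s^2
N does NOT reduce to kg * m^2 / s^2; a valid unit for torque would be e.g. N·m.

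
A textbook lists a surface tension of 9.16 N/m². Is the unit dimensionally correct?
No

surface tension has SI base units: kg / s^2
N/m² does NOT reduce to kg / s^2; a valid unit for surface tension would be e.g. N/m.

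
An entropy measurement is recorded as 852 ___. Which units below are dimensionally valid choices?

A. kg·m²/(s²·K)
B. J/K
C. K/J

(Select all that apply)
A, B

entropy has SI base units: kg * m^2 / (s^2 * K)

Checking each option against kg * m^2 / (s^2 * K):
  A. kg·m²/(s²·K): ✓ matches
  B. J/K: ✓ matches
  C. K/J: ✗ does not match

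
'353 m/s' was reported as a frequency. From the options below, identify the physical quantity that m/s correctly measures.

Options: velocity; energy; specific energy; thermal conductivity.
velocity

frequency should have units dimensionally equivalent to 1 / s (e.g. Hz).
The given unit 'm/s' reduces to m / s. Of the listed options, that is the dimensionality of velocity.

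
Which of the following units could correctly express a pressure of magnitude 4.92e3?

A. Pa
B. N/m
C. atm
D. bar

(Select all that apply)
A, C, D

pressure has SI base units: kg / (m * s^2)

Checking each option against kg / (m * s^2):
  A. Pa: ✓ matches
  B. N/m: ✗ does not match
  C. atm: ✓ matches
  D. bar: ✓ matches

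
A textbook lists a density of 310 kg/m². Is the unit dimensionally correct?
No

density has SI base units: kg / m^3
kg/m² does NOT reduce to kg / m^3; a valid unit for density would be e.g. kg/m³.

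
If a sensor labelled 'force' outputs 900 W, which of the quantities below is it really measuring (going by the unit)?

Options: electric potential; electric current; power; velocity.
power

force should have units dimensionally equivalent to kg * m / s^2 (e.g. N).
The given unit 'W' reduces to kg * m^2 / s^3. Of the listed options, that is the dimensionality of power.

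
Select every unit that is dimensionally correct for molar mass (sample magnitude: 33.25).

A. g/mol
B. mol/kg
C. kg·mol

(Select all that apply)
A

molar mass has SI base units: kg / mol

Checking each option against kg / mol:
  A. g/mol: ✓ matches
  B. mol/kg: ✗ does not match
  C. kg·mol: ✗ does not match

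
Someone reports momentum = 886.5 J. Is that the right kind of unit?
No

momentum has SI base units: kg * m / s
J does NOT reduce to kg * m / s; a valid unit for momentum would be e.g. kg·m/s.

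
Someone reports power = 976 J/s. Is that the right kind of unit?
Yes

power has SI base units: kg * m^2 / s^3
J/s reduces to the same SI base units, so it is a valid unit for power.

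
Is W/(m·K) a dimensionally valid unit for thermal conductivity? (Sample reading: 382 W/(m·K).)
Yes

thermal conductivity has SI base units: kg * m / (s^3 * K)
W/(m·K) reduces to the same SI base units, so it is a valid unit for thermal conductivity.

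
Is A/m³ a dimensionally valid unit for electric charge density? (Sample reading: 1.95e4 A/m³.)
No

electric charge density has SI base units: A * s / m^3
A/m³ does NOT reduce to A * s / m^3; a valid unit for electric charge density would be e.g. C/m³.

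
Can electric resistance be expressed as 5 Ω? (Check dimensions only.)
Yes

electric resistance has SI base units: kg * m^2 / (A^2 * s^3)
Ω reduces to the same SI base units, so it is a valid unit for electric resistance.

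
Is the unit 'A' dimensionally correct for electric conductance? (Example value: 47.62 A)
No

electric conductance has SI base units: A^2 * s^3 / (kg * m^2)
A does NOT reduce to A^2 * s^3 / (kg * m^2); a valid unit for electric conductance would be e.g. S.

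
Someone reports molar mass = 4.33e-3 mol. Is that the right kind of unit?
No

molar mass has SI base units: kg / mol
mol does NOT reduce to kg / mol; a valid unit for molar mass would be e.g. kg/mol.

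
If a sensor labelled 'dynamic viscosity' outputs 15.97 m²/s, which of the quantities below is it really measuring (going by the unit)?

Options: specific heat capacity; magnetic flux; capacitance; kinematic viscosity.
kinematic viscosity

dynamic viscosity should have units dimensionally equivalent to kg / (m * s) (e.g. Pa·s).
The given unit 'm²/s' reduces to m^2 / s. Of the listed options, that is the dimensionality of kinematic viscosity.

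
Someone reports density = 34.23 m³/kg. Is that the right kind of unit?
No

density has SI base units: kg / m^3
m³/kg does NOT reduce to kg / m^3; a valid unit for density would be e.g. kg/m³.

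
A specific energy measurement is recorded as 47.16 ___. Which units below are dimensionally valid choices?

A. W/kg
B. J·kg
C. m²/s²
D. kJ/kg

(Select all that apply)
C, D

specific energy has SI base units: m^2 / s^2

Checking each option against m^2 / s^2:
  A. W/kg: ✗ does not match
  B. J·kg: ✗ does not match
  C. m²/s²: ✓ matches
  D. kJ/kg: ✓ matches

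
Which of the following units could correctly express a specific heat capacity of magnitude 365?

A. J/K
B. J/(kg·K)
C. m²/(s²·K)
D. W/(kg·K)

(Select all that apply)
B, C

specific heat capacity has SI base units: m^2 / (s^2 * K)

Checking each option against m^2 / (s^2 * K):
  A. J/K: ✗ does not match
  B. J/(kg·K): ✓ matches
  C. m²/(s²·K): ✓ matches
  D. W/(kg·K): ✗ does not match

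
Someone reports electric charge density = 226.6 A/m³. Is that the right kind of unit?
No

electric charge density has SI base units: A * s / m^3
A/m³ does NOT reduce to A * s / m^3; a valid unit for electric charge density would be e.g. C/m³.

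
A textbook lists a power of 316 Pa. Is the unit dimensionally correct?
No

power has SI base units: kg * m^2 / s^3
Pa does NOT reduce to kg * m^2 / s^3; a valid unit for power would be e.g. W.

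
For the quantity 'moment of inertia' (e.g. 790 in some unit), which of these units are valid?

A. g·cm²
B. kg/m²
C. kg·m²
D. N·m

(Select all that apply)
A, C

moment of inertia has SI base units: kg * m^2

Checking each option against kg * m^2:
  A. g·cm²: ✓ matches
  B. kg/m²: ✗ does not match
  C. kg·m²: ✓ matches
  D. N·m: ✗ does not match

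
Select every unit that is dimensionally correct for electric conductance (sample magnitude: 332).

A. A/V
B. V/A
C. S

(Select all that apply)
A, C

electric conductance has SI base units: A^2 * s^3 / (kg * m^2)

Checking each option against A^2 * s^3 / (kg * m^2):
  A. A/V: ✓ matches
  B. V/A: ✗ does not match
  C. S: ✓ matches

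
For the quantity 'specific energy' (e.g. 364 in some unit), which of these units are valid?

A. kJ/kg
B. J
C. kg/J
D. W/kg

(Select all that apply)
A

specific energy has SI base units: m^2 / s^2

Checking each option against m^2 / s^2:
  A. kJ/kg: ✓ matches
  B. J: ✗ does not match
  C. kg/J: ✗ does not match
  D. W/kg: ✗ does not match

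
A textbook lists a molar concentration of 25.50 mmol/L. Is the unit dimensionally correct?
Yes

molar concentration has SI base units: mol / m^3
mmol/L reduces to the same SI base units, so it is a valid unit for molar concentration.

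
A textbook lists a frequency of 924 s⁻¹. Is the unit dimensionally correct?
Yes

frequency has SI base units: 1 / s
s⁻¹ reduces to the same SI base units, so it is a valid unit for frequency.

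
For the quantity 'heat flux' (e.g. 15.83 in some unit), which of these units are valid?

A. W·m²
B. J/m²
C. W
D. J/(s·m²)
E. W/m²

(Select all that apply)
D, E

heat flux has SI base units: kg / s^3

Checking each option against kg / s^3:
  A. W·m²: ✗ does not match
  B. J/m²: ✗ does not match
  C. W: ✗ does not match
  D. J/(s·m²): ✓ matches
  E. W/m²: ✓ matches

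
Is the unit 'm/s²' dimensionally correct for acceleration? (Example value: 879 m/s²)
Yes

acceleration has SI base units: m / s^2
m/s² reduces to the same SI base units, so it is a valid unit for acceleration.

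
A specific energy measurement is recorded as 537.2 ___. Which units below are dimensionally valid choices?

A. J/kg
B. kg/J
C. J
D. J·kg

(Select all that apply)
A

specific energy has SI base units: m^2 / s^2

Checking each option against m^2 / s^2:
  A. J/kg: ✓ matches
  B. kg/J: ✗ does not match
  C. J: ✗ does not match
  D. J·kg: ✗ does not match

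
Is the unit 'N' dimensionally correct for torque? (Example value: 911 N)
No

torque has SI base units: kg * m^2 / s^2
N does NOT reduce to kg * m^2 / s^2; a valid unit for torque would be e.g. N·m.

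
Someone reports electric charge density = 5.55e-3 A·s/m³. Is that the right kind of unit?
Yes

electric charge density has SI base units: A * s / m^3
A·s/m³ reduces to the same SI base units, so it is a valid unit for electric charge density.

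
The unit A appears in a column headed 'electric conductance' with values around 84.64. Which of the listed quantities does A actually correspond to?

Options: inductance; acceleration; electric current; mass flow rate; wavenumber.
electric current

electric conductance should have units dimensionally equivalent to A^2 * s^3 / (kg * m^2) (e.g. S).
The given unit 'A' reduces to A. Of the listed options, that is the dimensionality of electric current.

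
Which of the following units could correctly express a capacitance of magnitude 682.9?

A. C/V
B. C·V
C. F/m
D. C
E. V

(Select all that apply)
A

capacitance has SI base units: A^2 * s^4 / (kg * m^2)

Checking each option against A^2 * s^4 / (kg * m^2):
  A. C/V: ✓ matches
  B. C·V: ✗ does not match
  C. F/m: ✗ does not match
  D. C: ✗ does not match
  E. V: ✗ does not match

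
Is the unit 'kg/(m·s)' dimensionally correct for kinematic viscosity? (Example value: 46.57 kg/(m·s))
No

kinematic viscosity has SI base units: m^2 / s
kg/(m·s) does NOT reduce to m^2 / s; a valid unit for kinematic viscosity would be e.g. m²/s.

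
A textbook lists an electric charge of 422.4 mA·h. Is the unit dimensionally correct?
Yes

electric charge has SI base units: A * s
mA·h reduces to the same SI base units, so it is a valid unit for electric charge.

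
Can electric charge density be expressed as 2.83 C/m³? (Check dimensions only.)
Yes

electric charge density has SI base units: A * s / m^3
C/m³ reduces to the same SI base units, so it is a valid unit for electric charge density.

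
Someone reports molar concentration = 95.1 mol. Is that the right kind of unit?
No

molar concentration has SI base units: mol / m^3
mol does NOT reduce to mol / m^3; a valid unit for molar concentration would be e.g. mol/m³.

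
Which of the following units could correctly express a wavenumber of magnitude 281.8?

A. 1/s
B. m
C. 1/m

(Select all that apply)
C

wavenumber has SI base units: 1 / m

Checking each option against 1 / m:
  A. 1/s: ✗ does not match
  B. m: ✗ does not match
  C. 1/m: ✓ matches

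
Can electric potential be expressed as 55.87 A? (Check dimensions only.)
No

electric potential has SI base units: kg * m^2 / (A * s^3)
A does NOT reduce to kg * m^2 / (A * s^3); a valid unit for electric potential would be e.g. V.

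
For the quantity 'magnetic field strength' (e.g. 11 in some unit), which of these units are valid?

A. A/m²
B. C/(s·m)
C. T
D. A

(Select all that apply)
B

magnetic field strength has SI base units: A / m

Checking each option against A / m:
  A. A/m²: ✗ does not match
  B. C/(s·m): ✓ matches
  C. T: ✗ does not match
  D. A: ✗ does not match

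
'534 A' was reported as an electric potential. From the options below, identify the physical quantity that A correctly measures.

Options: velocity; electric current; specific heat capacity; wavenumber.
electric current

electric potential should have units dimensionally equivalent to kg * m^2 / (A * s^3) (e.g. V).
The given unit 'A' reduces to A. Of the listed options, that is the dimensionality of electric current.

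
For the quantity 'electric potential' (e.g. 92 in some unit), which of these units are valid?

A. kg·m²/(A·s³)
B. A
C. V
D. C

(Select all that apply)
A, C

electric potential has SI base units: kg * m^2 / (A * s^3)

Checking each option against kg * m^2 / (A * s^3):
  A. kg·m²/(A·s³): ✓ matches
  B. A: ✗ does not match
  C. V: ✓ matches
  D. C: ✗ does not match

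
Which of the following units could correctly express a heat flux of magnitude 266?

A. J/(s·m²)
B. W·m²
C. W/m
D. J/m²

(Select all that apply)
A

heat flux has SI base units: kg / s^3

Checking each option against kg / s^3:
  A. J/(s·m²): ✓ matches
  B. W·m²: ✗ does not match
  C. W/m: ✗ does not match
  D. J/m²: ✗ does not match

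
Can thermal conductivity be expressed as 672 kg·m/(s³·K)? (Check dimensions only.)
Yes

thermal conductivity has SI base units: kg * m / (s^3 * K)
kg·m/(s³·K) reduces to the same SI base units, so it is a valid unit for thermal conductivity.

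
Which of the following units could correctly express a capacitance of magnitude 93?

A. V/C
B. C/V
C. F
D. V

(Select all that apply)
B, C

capacitance has SI base units: A^2 * s^4 / (kg * m^2)

Checking each option against A^2 * s^4 / (kg * m^2):
  A. V/C: ✗ does not match
  B. C/V: ✓ matches
  C. F: ✓ matches
  D. V: ✗ does not match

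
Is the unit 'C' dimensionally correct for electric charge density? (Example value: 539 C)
No

electric charge density has SI base units: A * s / m^3
C does NOT reduce to A * s / m^3; a valid unit for electric charge density would be e.g. C/m³.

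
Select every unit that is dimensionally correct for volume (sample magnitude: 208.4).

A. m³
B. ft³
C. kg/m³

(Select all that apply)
A, B

volume has SI base units: m^3

Checking each option against m^3:
  A. m³: ✓ matches
  B. ft³: ✓ matches
  C. kg/m³: ✗ does not match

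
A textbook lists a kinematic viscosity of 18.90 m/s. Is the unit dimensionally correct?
No

kinematic viscosity has SI base units: m^2 / s
m/s does NOT reduce to m^2 / s; a valid unit for kinematic viscosity would be e.g. m²/s.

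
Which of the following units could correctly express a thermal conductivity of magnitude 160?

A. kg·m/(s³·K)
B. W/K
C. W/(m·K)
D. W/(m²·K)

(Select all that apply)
A, C

thermal conductivity has SI base units: kg * m / (s^3 * K)

Checking each option against kg * m / (s^3 * K):
  A. kg·m/(s³·K): ✓ matches
  B. W/K: ✗ does not match
  C. W/(m·K): ✓ matches
  D. W/(m²·K): ✗ does not match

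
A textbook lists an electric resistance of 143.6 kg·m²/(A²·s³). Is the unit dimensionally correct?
Yes

electric resistance has SI base units: kg * m^2 / (A^2 * s^3)
kg·m²/(A²·s³) reduces to the same SI base units, so it is a valid unit for electric resistance.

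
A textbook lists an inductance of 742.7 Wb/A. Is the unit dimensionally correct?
Yes

inductance has SI base units: kg * m^2 / (A^2 * s^2)
Wb/A reduces to the same SI base units, so it is a valid unit for inductance.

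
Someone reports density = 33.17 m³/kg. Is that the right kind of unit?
No

density has SI base units: kg / m^3
m³/kg does NOT reduce to kg / m^3; a valid unit for density would be e.g. kg/m³.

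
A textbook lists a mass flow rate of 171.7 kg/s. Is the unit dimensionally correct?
Yes

mass flow rate has SI base units: kg / s
kg/s reduces to the same SI base units, so it is a valid unit for mass flow rate.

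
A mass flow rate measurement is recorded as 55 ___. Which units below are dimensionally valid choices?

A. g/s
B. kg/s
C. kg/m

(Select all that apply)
A, B

mass flow rate has SI base units: kg / s

Checking each option against kg / s:
  A. g/s: ✓ matches
  B. kg/s: ✓ matches
  C. kg/m: ✗ does not match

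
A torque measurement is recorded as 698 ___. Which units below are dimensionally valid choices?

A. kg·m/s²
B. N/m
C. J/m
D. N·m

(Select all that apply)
D

torque has SI base units: kg * m^2 / s^2

Checking each option against kg * m^2 / s^2:
  A. kg·m/s²: ✗ does not match
  B. N/m: ✗ does not match
  C. J/m: ✗ does not match
  D. N·m: ✓ matches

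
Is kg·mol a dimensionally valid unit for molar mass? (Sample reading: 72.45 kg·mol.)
No

molar mass has SI base units: kg / mol
kg·mol does NOT reduce to kg / mol; a valid unit for molar mass would be e.g. kg/mol.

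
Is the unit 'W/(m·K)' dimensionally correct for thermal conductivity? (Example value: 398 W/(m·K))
Yes

thermal conductivity has SI base units: kg * m / (s^3 * K)
W/(m·K) reduces to the same SI base units, so it is a valid unit for thermal conductivity.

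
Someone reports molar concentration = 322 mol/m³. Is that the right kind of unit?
Yes

molar concentration has SI base units: mol / m^3
mol/m³ reduces to the same SI base units, so it is a valid unit for molar concentration.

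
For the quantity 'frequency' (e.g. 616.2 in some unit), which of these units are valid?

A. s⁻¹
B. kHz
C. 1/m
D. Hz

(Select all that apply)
A, B, D

frequency has SI base units: 1 / s

Checking each option against 1 / s:
  A. s⁻¹: ✓ matches
  B. kHz: ✓ matches
  C. 1/m: ✗ does not match
  D. Hz: ✓ matches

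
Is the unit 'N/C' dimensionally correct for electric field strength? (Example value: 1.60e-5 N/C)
Yes

electric field strength has SI base units: kg * m / (A * s^3)
N/C reduces to the same SI base units, so it is a valid unit for electric field strength.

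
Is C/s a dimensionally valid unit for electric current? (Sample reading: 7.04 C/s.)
Yes

electric current has SI base units: A
C/s reduces to the same SI base units, so it is a valid unit for electric current.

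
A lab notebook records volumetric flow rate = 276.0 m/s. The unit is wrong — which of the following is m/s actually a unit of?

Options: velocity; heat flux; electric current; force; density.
velocity

volumetric flow rate should have units dimensionally equivalent to m^3 / s (e.g. m³/s).
The given unit 'm/s' reduces to m / s. Of the listed options, that is the dimensionality of velocity.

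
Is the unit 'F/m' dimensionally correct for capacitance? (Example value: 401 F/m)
No

capacitance has SI base units: A^2 * s^4 / (kg * m^2)
F/m does NOT reduce to A^2 * s^4 / (kg * m^2); a valid unit for capacitance would be e.g. F.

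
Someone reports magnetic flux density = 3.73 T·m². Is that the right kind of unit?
No

magnetic flux density has SI base units: kg / (A * s^2)
T·m² does NOT reduce to kg / (A * s^2); a valid unit for magnetic flux density would be e.g. T.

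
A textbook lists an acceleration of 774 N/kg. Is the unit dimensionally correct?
Yes

acceleration has SI base units: m / s^2
N/kg reduces to the same SI base units, so it is a valid unit for acceleration.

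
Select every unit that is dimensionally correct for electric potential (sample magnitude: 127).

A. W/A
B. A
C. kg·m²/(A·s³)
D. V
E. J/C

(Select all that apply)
A, C, D, E

electric potential has SI base units: kg * m^2 / (A * s^3)

Checking each option against kg * m^2 / (A * s^3):
  A. W/A: ✓ matches
  B. A: ✗ does not match
  C. kg·m²/(A·s³): ✓ matches
  D. V: ✓ matches
  E. J/C: ✓ matches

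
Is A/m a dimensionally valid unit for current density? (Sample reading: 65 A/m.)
No

current density has SI base units: A / m^2
A/m does NOT reduce to A / m^2; a valid unit for current density would be e.g. A/m².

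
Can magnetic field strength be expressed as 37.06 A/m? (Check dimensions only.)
Yes

magnetic field strength has SI base units: A / m
A/m reduces to the same SI base units, so it is a valid unit for magnetic field strength.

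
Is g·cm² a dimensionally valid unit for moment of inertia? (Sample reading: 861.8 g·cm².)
Yes

moment of inertia has SI base units: kg * m^2
g·cm² reduces to the same SI base units, so it is a valid unit for moment of inertia.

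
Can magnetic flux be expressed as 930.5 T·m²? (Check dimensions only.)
Yes

magnetic flux has SI base units: kg * m^2 / (A * s^2)
T·m² reduces to the same SI base units, so it is a valid unit for magnetic flux.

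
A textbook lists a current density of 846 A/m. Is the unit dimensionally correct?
No

current density has SI base units: A / m^2
A/m does NOT reduce to A / m^2; a valid unit for current density would be e.g. A/m².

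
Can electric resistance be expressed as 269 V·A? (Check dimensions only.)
No

electric resistance has SI base units: kg * m^2 / (A^2 * s^3)
V·A does NOT reduce to kg * m^2 / (A^2 * s^3); a valid unit for electric resistance would be e.g. Ω.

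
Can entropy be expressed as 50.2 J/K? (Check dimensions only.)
Yes

entropy has SI base units: kg * m^2 / (s^2 * K)
J/K reduces to the same SI base units, so it is a valid unit for entropy.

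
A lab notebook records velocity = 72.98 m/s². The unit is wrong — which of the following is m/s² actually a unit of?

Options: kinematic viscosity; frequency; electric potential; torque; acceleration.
acceleration

velocity should have units dimensionally equivalent to m / s (e.g. m/s).
The given unit 'm/s²' reduces to m / s^2. Of the listed options, that is the dimensionality of acceleration.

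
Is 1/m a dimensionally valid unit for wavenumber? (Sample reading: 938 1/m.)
Yes

wavenumber has SI base units: 1 / m
1/m reduces to the same SI base units, so it is a valid unit for wavenumber.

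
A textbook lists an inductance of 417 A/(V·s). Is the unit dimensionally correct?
No

inductance has SI base units: kg * m^2 / (A^2 * s^2)
A/(V·s) does NOT reduce to kg * m^2 / (A^2 * s^2); a valid unit for inductance would be e.g. H.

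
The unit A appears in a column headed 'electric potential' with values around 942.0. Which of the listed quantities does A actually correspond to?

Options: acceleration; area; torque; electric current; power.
electric current

electric potential should have units dimensionally equivalent to kg * m^2 / (A * s^3) (e.g. V).
The given unit 'A' reduces to A. Of the listed options, that is the dimensionality of electric current.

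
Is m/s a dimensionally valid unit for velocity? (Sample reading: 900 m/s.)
Yes

velocity has SI base units: m / s
m/s reduces to the same SI base units, so it is a valid unit for velocity.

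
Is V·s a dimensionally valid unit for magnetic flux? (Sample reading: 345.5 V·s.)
Yes

magnetic flux has SI base units: kg * m^2 / (A * s^2)
V·s reduces to the same SI base units, so it is a valid unit for magnetic flux.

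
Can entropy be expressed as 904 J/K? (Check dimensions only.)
Yes

entropy has SI base units: kg * m^2 / (s^2 * K)
J/K reduces to the same SI base units, so it is a valid unit for entropy.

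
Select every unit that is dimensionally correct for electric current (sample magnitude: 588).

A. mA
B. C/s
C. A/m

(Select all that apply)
A, B

electric current has SI base units: A

Checking each option against A:
  A. mA: ✓ matches
  B. C/s: ✓ matches
  C. A/m: ✗ does not match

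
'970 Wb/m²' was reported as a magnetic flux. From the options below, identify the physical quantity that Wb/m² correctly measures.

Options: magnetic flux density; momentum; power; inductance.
magnetic flux density

magnetic flux should have units dimensionally equivalent to kg * m^2 / (A * s^2) (e.g. Wb).
The given unit 'Wb/m²' reduces to kg / (A * s^2). Of the listed options, that is the dimensionality of magnetic flux density.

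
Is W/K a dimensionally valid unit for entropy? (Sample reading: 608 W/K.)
No

entropy has SI base units: kg * m^2 / (s^2 * K)
W/K does NOT reduce to kg * m^2 / (s^2 * K); a valid unit for entropy would be e.g. J/K.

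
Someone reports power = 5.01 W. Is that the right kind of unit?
Yes

power has SI base units: kg * m^2 / s^3
W reduces to the same SI base units, so it is a valid unit for power.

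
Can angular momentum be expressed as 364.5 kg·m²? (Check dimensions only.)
No

angular momentum has SI base units: kg * m^2 / s
kg·m² does NOT reduce to kg * m^2 / s; a valid unit for angular momentum would be e.g. kg·m²/s.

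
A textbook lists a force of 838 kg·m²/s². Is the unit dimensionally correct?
No

force has SI base units: kg * m / s^2
kg·m²/s² does NOT reduce to kg * m / s^2; a valid unit for force would be e.g. N.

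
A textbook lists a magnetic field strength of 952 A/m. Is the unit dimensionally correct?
Yes

magnetic field strength has SI base units: A / m
A/m reduces to the same SI base units, so it is a valid unit for magnetic field strength.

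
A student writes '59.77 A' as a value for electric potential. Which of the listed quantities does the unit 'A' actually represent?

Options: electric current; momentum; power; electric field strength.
electric current

electric potential should have units dimensionally equivalent to kg * m^2 / (A * s^3) (e.g. V).
The given unit 'A' reduces to A. Of the listed options, that is the dimensionality of electric current.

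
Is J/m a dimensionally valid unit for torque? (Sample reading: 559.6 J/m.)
No

torque has SI base units: kg * m^2 / s^2
J/m does NOT reduce to kg * m^2 / s^2; a valid unit for torque would be e.g. N·m.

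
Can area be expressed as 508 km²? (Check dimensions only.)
Yes

area has SI base units: m^2
km² reduces to the same SI base units, so it is a valid unit for area.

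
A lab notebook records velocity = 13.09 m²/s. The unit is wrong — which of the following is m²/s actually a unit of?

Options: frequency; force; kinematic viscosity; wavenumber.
kinematic viscosity

velocity should have units dimensionally equivalent to m / s (e.g. m/s).
The given unit 'm²/s' reduces to m^2 / s. Of the listed options, that is the dimensionality of kinematic viscosity.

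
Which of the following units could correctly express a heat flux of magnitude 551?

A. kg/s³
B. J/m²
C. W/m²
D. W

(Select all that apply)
A, C

heat flux has SI base units: kg / s^3

Checking each option against kg / s^3:
  A. kg/s³: ✓ matches
  B. J/m²: ✗ does not match
  C. W/m²: ✓ matches
  D. W: ✗ does not match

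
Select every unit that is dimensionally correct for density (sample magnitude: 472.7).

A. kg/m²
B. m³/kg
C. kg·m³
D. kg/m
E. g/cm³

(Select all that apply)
E

density has SI base units: kg / m^3

Checking each option against kg / m^3:
  A. kg/m²: ✗ does not match
  B. m³/kg: ✗ does not match
  C. kg·m³: ✗ does not match
  D. kg/m: ✗ does not match
  E. g/cm³: ✓ matches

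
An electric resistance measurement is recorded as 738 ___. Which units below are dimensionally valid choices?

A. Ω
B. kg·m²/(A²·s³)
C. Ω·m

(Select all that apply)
A, B

electric resistance has SI base units: kg * m^2 / (A^2 * s^3)

Checking each option against kg * m^2 / (A^2 * s^3):
  A. Ω: ✓ matches
  B. kg·m²/(A²·s³): ✓ matches
  C. Ω·m: ✗ does not match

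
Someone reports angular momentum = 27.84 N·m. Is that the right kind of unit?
No

angular momentum has SI base units: kg * m^2 / s
N·m does NOT reduce to kg * m^2 / s; a valid unit for angular momentum would be e.g. kg·m²/s.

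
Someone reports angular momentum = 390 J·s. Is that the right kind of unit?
Yes

angular momentum has SI base units: kg * m^2 / s
J·s reduces to the same SI base units, so it is a valid unit for angular momentum.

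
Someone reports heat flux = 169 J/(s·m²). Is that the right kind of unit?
Yes

heat flux has SI base units: kg / s^3
J/(s·m²) reduces to the same SI base units, so it is a valid unit for heat flux.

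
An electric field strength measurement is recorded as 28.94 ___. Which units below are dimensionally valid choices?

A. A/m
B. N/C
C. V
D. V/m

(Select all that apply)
B, D

electric field strength has SI base units: kg * m / (A * s^3)

Checking each option against kg * m / (A * s^3):
  A. A/m: ✗ does not match
  B. N/C: ✓ matches
  C. V: ✗ does not match
  D. V/m: ✓ matches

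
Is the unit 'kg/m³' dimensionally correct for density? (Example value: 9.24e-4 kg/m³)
Yes

density has SI base units: kg / m^3
kg/m³ reduces to the same SI base units, so it is a valid unit for density.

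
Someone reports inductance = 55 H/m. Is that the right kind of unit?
No

inductance has SI base units: kg * m^2 / (A^2 * s^2)
H/m does NOT reduce to kg * m^2 / (A^2 * s^2); a valid unit for inductance would be e.g. H.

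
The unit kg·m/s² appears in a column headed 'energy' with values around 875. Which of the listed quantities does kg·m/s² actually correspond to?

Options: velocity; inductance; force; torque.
force

energy should have units dimensionally equivalent to kg * m^2 / s^2 (e.g. J).
The given unit 'kg·m/s²' reduces to kg * m / s^2. Of the listed options, that is the dimensionality of force.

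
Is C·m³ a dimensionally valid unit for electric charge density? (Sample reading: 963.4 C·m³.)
No

electric charge density has SI base units: A * s / m^3
C·m³ does NOT reduce to A * s / m^3; a valid unit for electric charge density would be e.g. C/m³.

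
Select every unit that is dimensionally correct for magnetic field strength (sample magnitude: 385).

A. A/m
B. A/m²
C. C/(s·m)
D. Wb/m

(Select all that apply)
A, C

magnetic field strength has SI base units: A / m

Checking each option against A / m:
  A. A/m: ✓ matches
  B. A/m²: ✗ does not match
  C. C/(s·m): ✓ matches
  D. Wb/m: ✗ does not match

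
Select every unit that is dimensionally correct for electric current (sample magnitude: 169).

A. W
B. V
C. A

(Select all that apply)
C

electric current has SI base units: A

Checking each option against A:
  A. W: ✗ does not match
  B. V: ✗ does not match
  C. A: ✓ matches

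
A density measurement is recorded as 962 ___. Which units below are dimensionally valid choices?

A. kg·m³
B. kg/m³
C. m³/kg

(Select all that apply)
B

density has SI base units: kg / m^3

Checking each option against kg / m^3:
  A. kg·m³: ✗ does not match
  B. kg/m³: ✓ matches
  C. m³/kg: ✗ does not match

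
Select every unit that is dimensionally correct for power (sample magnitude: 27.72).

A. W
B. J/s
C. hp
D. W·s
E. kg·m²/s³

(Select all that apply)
A, B, C, E

power has SI base units: kg * m^2 / s^3

Checking each option against kg * m^2 / s^3:
  A. W: ✓ matches
  B. J/s: ✓ matches
  C. hp: ✓ matches
  D. W·s: ✗ does not match
  E. kg·m²/s³: ✓ matches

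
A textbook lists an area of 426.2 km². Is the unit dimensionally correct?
Yes

area has SI base units: m^2
km² reduces to the same SI base units, so it is a valid unit for area.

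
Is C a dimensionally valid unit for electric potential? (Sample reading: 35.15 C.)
No

electric potential has SI base units: kg * m^2 / (A * s^3)
C does NOT reduce to kg * m^2 / (A * s^3); a valid unit for electric potential would be e.g. V.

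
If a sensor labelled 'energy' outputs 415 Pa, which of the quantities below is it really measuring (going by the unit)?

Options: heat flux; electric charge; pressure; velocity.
pressure

energy should have units dimensionally equivalent to kg * m^2 / s^2 (e.g. J).
The given unit 'Pa' reduces to kg / (m * s^2). Of the listed options, that is the dimensionality of pressure.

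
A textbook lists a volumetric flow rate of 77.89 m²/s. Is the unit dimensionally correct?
No

volumetric flow rate has SI base units: m^3 / s
m²/s does NOT reduce to m^3 / s; a valid unit for volumetric flow rate would be e.g. m³/s.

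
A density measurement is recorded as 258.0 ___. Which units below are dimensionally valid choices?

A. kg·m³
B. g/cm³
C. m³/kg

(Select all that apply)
B

density has SI base units: kg / m^3

Checking each option against kg / m^3:
  A. kg·m³: ✗ does not match
  B. g/cm³: ✓ matches
  C. m³/kg: ✗ does not match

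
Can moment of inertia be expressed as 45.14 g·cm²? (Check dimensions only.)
Yes

moment of inertia has SI base units: kg * m^2
g·cm² reduces to the same SI base units, so it is a valid unit for moment of inertia.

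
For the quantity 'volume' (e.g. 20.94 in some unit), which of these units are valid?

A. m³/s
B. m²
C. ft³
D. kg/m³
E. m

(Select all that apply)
C

volume has SI base units: m^3

Checking each option against m^3:
  A. m³/s: ✗ does not match
  B. m²: ✗ does not match
  C. ft³: ✓ matches
  D. kg/m³: ✗ does not match
  E. m: ✗ does not match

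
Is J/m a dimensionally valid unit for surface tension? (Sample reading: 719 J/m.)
No

surface tension has SI base units: kg / s^2
J/m does NOT reduce to kg / s^2; a valid unit for surface tension would be e.g. N/m.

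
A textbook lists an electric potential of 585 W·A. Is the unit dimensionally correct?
No

electric potential has SI base units: kg * m^2 / (A * s^3)
W·A does NOT reduce to kg * m^2 / (A * s^3); a valid unit for electric potential would be e.g. V.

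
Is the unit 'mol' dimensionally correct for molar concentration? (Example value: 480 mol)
No

molar concentration has SI base units: mol / m^3
mol does NOT reduce to mol / m^3; a valid unit for molar concentration would be e.g. mol/m³.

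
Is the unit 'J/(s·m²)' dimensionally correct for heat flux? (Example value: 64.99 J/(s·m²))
Yes

heat flux has SI base units: kg / s^3
J/(s·m²) reduces to the same SI base units, so it is a valid unit for heat flux.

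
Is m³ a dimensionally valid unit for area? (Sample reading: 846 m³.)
No

area has SI base units: m^2
m³ does NOT reduce to m^2; a valid unit for area would be e.g. m².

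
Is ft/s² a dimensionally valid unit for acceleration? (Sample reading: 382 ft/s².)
Yes

acceleration has SI base units: m / s^2
ft/s² reduces to the same SI base units, so it is a valid unit for acceleration.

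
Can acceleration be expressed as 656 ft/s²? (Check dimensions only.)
Yes

acceleration has SI base units: m / s^2
ft/s² reduces to the same SI base units, so it is a valid unit for acceleration.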